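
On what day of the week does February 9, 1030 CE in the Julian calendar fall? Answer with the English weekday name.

Monday

This is JDN 2097305 (15 February 1030 Gregorian).
JDN 2097305 mod 7 = 0, and JDN 0 was a Monday, so this is a Monday.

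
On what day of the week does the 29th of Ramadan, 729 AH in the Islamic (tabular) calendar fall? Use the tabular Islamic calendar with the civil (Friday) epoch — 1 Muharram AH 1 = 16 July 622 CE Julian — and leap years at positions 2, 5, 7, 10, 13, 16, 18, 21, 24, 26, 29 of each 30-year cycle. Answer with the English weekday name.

Equivalently 4 August 1329 Gregorian, JDN 2206683.
JDN 2206683 mod 7 = 3, and JDN 0 was a Monday, so this is a Thursday.

Thursday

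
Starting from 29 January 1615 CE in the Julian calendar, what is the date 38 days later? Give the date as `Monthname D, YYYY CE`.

March 8, 1615 CE

Counting 38 days forward from JDN 2310965 reaches JDN 2311003, which is March 8, 1615 CE.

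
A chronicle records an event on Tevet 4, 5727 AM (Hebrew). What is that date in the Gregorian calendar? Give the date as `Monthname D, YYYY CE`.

December 17, 1966 CE

Both dates share Julian Day Number 2439477; in the Gregorian calendar that is 17 December 1966 CE.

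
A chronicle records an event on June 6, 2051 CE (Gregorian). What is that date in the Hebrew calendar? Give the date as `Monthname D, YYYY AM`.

Sivan 26, 5811 AM

Julian Day Number of the source date = 2470329.
Converting JDN 2470329 to the Hebrew calendar gives 26 Sivan 5811 AM.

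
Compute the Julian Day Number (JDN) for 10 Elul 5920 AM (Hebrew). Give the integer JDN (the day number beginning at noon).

Equivalently 12 September 2160 (Gregorian).
JDN 2400001 is 17 November 1858 CE (Gregorian), MJD 0; the target day is +110238 days from there, so JDN = 2510239.

2510239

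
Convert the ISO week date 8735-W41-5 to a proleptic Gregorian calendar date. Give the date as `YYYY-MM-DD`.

8735-10-11

ISO week 1 of 8735 is the week containing the first Thursday of 8735.
Week 41, day 5 (Friday) lands on 8735-10-11.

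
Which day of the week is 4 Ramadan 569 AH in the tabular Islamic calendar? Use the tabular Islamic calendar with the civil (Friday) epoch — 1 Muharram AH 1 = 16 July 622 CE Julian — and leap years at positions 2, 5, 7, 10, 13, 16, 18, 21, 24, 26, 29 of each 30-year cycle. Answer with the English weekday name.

Monday

In the proleptic Gregorian calendar this is 15 April 1174 (JDN 2149959).
2149959 ≡ 0 (mod 7); counting from Monday = 0 gives Monday.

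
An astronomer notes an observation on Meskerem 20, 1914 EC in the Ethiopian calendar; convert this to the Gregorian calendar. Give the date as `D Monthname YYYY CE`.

Julian Day Number of the source date = 2422963.
Converting JDN 2422963 to the Gregorian calendar gives 30 September 1921 CE.

30 September 1921 CE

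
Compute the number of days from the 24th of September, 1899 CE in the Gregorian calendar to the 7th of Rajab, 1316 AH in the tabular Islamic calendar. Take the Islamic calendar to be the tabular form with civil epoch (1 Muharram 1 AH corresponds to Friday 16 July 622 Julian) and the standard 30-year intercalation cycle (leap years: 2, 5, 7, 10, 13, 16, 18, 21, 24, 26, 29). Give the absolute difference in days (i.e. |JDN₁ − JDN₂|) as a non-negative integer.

First date → JDN 2414922; second date → JDN 2414615.
The interval is |2414922 − 2414615| = 307 days.

307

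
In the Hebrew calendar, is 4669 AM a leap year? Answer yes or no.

Hebrew year 4669 is year 14 of its 19-year Metonic cycle; leap years are at positions 3, 6, 8, 11, 14, 17, 19, so it is a leap year (13 months).

yes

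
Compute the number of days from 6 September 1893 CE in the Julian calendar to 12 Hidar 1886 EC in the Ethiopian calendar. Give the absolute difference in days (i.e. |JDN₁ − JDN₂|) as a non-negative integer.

63

JDN of the first date = 2412725.
JDN of the second date = 2412788.
|2412788 − 2412725| = 63.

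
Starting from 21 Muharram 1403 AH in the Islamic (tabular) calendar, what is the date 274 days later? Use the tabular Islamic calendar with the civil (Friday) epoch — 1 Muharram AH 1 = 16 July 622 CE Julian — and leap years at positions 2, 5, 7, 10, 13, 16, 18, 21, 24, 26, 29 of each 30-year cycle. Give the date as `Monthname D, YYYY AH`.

Shawwal 29, 1403 AH

Counting 274 days forward from JDN 2445282 reaches JDN 2445556, which is Shawwal 29, 1403 AH.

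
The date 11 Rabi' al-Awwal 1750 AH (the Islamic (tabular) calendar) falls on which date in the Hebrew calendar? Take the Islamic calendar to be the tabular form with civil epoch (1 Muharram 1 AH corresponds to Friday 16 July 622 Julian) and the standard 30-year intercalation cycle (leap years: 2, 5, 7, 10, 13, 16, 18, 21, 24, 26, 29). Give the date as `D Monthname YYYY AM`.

The source date corresponds to 28 August 2319 in the Gregorian calendar (JDN 2568296).
That day falls on 11 Elul 6079 AM in the Hebrew calendar.

11 Elul 6079 AM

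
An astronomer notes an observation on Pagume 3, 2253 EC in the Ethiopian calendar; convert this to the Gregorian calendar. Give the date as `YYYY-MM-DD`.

Both dates share Julian Day Number 2547126; in the Gregorian calendar that is 10 September 2261 CE.

2261-09-10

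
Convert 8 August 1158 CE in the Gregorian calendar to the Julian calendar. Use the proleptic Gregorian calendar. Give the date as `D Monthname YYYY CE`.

At this point the Julian calendar is 7 days behind the Gregorian.
8 August 1158 Gregorian − 7 days → 1 August 1158 Julian.

1 August 1158 CE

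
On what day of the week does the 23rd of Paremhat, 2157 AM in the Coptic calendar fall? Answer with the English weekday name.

This is JDN 2612711 (4 April 2441 Gregorian).
JDN 2612711 mod 7 = 3, and JDN 0 was a Monday, so this is a Thursday.

Thursday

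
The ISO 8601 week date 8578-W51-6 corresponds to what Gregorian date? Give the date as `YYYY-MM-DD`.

8578-12-19

ISO week 1 of 8578 is the week containing the first Thursday of 8578.
Week 51, day 6 (Saturday) lands on 8578-12-19.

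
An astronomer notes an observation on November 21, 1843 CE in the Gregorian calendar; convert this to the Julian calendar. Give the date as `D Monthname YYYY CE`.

9 November 1843 CE

The Julian–Gregorian offset here is 12 days (Julian trailing).
21 November 1843 Gregorian − 12 days → 9 November 1843 Julian.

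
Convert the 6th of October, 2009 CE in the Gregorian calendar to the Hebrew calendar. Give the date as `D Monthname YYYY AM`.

Julian Day Number of the source date = 2455111.
Converting JDN 2455111 to the Hebrew calendar gives 18 Tishrei 5770 AM.

18 Tishrei 5770 AM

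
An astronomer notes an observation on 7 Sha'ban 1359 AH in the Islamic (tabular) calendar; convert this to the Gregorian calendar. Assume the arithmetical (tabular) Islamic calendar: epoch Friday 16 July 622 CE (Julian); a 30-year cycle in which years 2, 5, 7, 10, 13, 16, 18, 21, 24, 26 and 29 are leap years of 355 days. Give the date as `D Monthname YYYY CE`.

10 September 1940 CE

Julian Day Number of the source date = 2429883.
Converting JDN 2429883 to the Gregorian calendar gives 10 September 1940 CE.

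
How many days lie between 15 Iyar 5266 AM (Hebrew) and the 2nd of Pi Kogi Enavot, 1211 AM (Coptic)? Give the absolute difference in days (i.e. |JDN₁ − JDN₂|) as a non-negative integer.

JDN of the first date = 2271253.
JDN of the second date = 2267343.
|2267343 − 2271253| = 3910.

3910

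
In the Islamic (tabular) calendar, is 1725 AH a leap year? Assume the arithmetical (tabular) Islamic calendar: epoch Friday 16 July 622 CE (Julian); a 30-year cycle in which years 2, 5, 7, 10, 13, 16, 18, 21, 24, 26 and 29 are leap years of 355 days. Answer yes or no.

Year 1725 AH is year 15 of its 30-year cycle; leap positions are 2, 5, 7, 10, 13, 16, 18, 21, 24, 26, 29, so it is a common year (354 days).

no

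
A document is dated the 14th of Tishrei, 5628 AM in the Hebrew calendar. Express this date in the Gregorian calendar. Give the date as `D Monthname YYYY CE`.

Both dates share Julian Day Number 2403253; in the Gregorian calendar that is 13 October 1867 CE.

13 October 1867 CE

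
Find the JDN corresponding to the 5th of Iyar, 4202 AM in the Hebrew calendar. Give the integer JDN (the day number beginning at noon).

In the proleptic Gregorian calendar the same day is 2 May 442.
JDN 2299161 is 15 October 1582 CE (Gregorian); the target day is −416542 days from there, so JDN = 1882619.

1882619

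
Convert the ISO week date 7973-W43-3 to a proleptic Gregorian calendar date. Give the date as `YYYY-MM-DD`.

ISO week 1 of 7973 is the week containing the first Thursday of 7973.
Week 43, day 3 (Wednesday) lands on 7973-10-24.

7973-10-24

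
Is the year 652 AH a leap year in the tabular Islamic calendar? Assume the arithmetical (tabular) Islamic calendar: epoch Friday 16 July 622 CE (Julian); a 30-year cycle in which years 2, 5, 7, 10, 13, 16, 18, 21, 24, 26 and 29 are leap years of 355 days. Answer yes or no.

no

Year 652 AH is year 22 of its 30-year cycle; leap positions are 2, 5, 7, 10, 13, 16, 18, 21, 24, 26, 29, so it is a common year (354 days).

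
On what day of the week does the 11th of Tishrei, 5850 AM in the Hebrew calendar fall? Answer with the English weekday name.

Thursday

In the Gregorian calendar this is 15 September 2089 (JDN 2484310).
JDN 2484310 mod 7 = 3, and JDN 0 was a Monday, so this is a Thursday.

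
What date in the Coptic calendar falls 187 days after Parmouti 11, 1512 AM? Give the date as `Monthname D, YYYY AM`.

Paopi 13, 1513 AM

Counting 187 days forward from JDN 2377143 reaches JDN 2377330, which is Paopi 13, 1513 AM.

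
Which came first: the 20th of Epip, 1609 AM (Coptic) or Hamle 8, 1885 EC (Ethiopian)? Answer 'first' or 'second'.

second

Converting both to JDN: 2412671 vs 2412659; the smaller is the second.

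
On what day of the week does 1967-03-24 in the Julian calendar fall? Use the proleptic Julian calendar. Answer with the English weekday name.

Thursday

Equivalently 6 April 1967 Gregorian, JDN 2439587.
Since JDN mod 7 = 3 (0 = Monday), the day is Thursday.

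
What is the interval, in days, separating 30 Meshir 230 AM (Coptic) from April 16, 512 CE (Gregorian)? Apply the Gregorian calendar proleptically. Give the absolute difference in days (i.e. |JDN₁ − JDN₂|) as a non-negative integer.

681

First date → JDN 1908851; second date → JDN 1908170.
The interval is |1908851 − 1908170| = 681 days.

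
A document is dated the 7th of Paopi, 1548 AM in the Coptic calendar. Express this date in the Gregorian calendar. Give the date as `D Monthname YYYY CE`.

Both dates share Julian Day Number 2390108; in the Gregorian calendar that is 17 October 1831 CE.

17 October 1831 CE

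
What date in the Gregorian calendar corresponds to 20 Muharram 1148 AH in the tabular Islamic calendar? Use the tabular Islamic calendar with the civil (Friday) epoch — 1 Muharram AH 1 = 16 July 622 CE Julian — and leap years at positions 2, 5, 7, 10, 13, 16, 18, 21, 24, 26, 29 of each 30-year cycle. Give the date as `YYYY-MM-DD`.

1735-06-12

Both dates share Julian Day Number 2354918; in the Gregorian calendar that is 12 June 1735 CE.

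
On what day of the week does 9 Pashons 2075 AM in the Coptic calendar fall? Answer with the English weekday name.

Equivalently 20 May 2359 Gregorian, JDN 2582806.
2582806 ≡ 2 (mod 7); counting from Monday = 0 gives Wednesday.

Wednesday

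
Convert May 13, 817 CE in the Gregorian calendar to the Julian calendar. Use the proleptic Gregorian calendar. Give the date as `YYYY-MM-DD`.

The Julian–Gregorian offset here is 4 days (Julian trailing).
13 May 817 Gregorian − 4 days → 9 May 817 Julian.

0817-05-09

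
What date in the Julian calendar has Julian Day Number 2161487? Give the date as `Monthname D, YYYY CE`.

October 30, 1205 CE

JDN 2161487 is 6 November 1205 in the proleptic Gregorian calendar.
In the Julian calendar that day is October 30, 1205 CE.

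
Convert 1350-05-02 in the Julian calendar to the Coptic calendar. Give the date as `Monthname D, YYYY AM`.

Pashons 7, 1066 AM

Both dates share Julian Day Number 2214267; in the Coptic calendar that is 7 Pashons 1066 AM.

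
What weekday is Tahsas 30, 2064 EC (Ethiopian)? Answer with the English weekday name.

This is JDN 2477851 (9 January 2072 Gregorian).
Since JDN mod 7 = 5 (0 = Monday), the day is Saturday.

Saturday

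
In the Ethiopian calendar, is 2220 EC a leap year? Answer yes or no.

2220 mod 4 = 0; in the Ethiopian calendar a year is leap when year mod 4 = 3, so it is a common year.

no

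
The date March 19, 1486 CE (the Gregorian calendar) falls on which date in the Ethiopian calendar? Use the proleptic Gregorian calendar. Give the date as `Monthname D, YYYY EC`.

Megabit 14, 1478 EC

Both dates share Julian Day Number 2263888; in the Ethiopian calendar that is 14 Megabit 1478 EC.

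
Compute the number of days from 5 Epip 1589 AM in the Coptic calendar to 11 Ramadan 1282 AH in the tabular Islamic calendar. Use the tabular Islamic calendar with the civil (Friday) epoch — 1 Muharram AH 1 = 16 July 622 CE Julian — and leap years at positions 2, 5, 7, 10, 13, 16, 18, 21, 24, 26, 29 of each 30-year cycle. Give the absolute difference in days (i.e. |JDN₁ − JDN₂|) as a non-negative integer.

First date → JDN 2405351; second date → JDN 2402630.
The interval is |2405351 − 2402630| = 2721 days.

2721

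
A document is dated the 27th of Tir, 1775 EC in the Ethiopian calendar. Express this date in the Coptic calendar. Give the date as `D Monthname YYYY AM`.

27 Tobi 1499 AM

Both dates share Julian Day Number 2372320; in the Coptic calendar that is 27 Tobi 1499 AM.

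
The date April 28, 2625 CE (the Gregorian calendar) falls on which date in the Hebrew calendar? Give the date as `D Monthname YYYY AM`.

29 Nisan 6385 AM

Both dates share Julian Day Number 2679939; in the Hebrew calendar that is 29 Nisan 6385 AM.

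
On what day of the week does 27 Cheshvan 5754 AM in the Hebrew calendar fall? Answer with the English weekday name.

Equivalently 11 November 1993 Gregorian, JDN 2449303.
Since JDN mod 7 = 3 (0 = Monday), the day is Thursday.

Thursday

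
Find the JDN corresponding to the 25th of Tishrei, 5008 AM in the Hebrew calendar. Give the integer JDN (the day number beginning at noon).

2176793

In the proleptic Gregorian calendar the same day is 3 October 1247.
JDN 2299161 is 15 October 1582 CE (Gregorian); the target day is −122368 days from there, so JDN = 2176793.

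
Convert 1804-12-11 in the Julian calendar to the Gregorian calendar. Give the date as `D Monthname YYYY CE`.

23 December 1804 CE

For dates in this range the Gregorian date is 12 days ahead of the Julian.
11 December 1804 Julian + 12 days → 23 December 1804 Gregorian.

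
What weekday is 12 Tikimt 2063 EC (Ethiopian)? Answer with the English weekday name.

Equivalently 22 October 2070 Gregorian, JDN 2477407.
JDN 2477407 mod 7 = 2, and JDN 0 was a Monday, so this is a Wednesday.

Wednesday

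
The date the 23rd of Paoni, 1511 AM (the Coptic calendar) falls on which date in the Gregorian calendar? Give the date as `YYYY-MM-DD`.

Julian Day Number of the source date = 2376849.
Converting JDN 2376849 to the Gregorian calendar gives 28 June 1795 CE.

1795-06-28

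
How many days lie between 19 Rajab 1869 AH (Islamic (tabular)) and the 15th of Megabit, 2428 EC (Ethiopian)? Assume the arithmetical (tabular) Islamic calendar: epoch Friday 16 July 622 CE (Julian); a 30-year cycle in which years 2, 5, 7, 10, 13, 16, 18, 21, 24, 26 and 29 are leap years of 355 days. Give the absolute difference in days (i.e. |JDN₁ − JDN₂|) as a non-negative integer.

First date → JDN 2610592; second date → JDN 2610877.
The interval is |2610592 − 2610877| = 285 days.

285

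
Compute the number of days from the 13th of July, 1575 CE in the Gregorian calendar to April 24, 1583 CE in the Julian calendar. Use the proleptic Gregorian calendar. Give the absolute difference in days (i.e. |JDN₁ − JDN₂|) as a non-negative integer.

2852

JDN of the first date = 2296510.
JDN of the second date = 2299362.
|2299362 − 2296510| = 2852.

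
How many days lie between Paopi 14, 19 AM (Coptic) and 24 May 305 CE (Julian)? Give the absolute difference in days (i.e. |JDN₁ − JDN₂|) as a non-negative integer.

First date → JDN 1831647; second date → JDN 1832603.
The interval is |1831647 − 1832603| = 956 days.

956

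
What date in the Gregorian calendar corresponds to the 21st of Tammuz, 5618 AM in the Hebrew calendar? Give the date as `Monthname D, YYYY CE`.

July 3, 1858 CE

Both dates share Julian Day Number 2399864; in the Gregorian calendar that is 3 July 1858 CE.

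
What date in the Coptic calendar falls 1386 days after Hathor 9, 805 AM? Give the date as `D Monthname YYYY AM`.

29 Mesori 808 AM

JDN of Hathor 9, 805 AM = 2118759.
2118759 + 1386 = 2120145.
JDN 2120145 in the Coptic calendar is 29 Mesori 808 AM.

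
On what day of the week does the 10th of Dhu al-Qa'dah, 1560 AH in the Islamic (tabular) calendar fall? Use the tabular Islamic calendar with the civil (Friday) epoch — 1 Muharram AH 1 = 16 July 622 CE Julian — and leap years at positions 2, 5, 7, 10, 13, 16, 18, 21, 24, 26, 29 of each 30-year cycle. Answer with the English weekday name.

Equivalently 16 December 2135 Gregorian, JDN 2501202.
JDN 2501202 mod 7 = 4, and JDN 0 was a Monday, so this is a Friday.

Friday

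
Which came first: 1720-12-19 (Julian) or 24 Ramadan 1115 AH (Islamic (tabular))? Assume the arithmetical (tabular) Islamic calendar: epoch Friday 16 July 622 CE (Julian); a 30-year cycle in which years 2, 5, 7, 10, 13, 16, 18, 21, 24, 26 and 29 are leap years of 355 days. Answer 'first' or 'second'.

second

Converting both to JDN: 2349641 vs 2343463; the smaller is the second.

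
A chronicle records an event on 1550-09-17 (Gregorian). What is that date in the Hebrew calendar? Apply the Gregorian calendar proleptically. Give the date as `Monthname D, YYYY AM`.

Both dates share Julian Day Number 2287445; in the Hebrew calendar that is 26 Elul 5310 AM.

Elul 26, 5310 AM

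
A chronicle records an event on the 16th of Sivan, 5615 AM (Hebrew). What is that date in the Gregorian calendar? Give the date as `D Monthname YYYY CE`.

Both dates share Julian Day Number 2398737; in the Gregorian calendar that is 2 June 1855 CE.

2 June 1855 CE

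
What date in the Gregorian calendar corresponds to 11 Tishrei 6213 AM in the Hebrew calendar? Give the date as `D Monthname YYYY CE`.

26 September 2452 CE

Both dates share Julian Day Number 2616904; in the Gregorian calendar that is 26 September 2452 CE.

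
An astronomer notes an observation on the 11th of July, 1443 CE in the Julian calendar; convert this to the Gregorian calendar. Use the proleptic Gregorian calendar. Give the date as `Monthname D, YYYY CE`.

At this point the Julian calendar is 9 days behind the Gregorian.
11 July 1443 Julian + 9 days → 20 July 1443 Gregorian.

July 20, 1443 CE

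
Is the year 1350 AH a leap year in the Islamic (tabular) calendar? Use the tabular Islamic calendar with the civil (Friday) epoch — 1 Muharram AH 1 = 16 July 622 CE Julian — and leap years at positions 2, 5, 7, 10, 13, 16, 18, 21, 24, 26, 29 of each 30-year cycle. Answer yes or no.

no

Year 1350 AH is year 30 of its 30-year cycle; leap positions are 2, 5, 7, 10, 13, 16, 18, 21, 24, 26, 29, so it is a common year (354 days).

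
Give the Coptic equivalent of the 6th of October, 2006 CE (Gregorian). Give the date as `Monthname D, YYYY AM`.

Both dates share Julian Day Number 2454015; in the Coptic calendar that is 26 Thout 1723 AM.

Thout 26, 1723 AM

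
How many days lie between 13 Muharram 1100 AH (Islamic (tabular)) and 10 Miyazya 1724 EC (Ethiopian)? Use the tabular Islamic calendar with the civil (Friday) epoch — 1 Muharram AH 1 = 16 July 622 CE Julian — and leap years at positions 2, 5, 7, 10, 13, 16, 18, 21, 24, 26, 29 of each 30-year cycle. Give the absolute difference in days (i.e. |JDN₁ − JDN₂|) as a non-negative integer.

15865

JDN of the first date = 2337901.
JDN of the second date = 2353766.
|2353766 − 2337901| = 15865.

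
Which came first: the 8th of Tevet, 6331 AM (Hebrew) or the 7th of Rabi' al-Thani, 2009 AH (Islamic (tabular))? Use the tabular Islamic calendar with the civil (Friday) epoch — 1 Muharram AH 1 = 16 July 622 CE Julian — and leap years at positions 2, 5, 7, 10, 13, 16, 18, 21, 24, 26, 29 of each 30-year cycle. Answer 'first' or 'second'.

second

First date → JDN 2660104; second date → JDN 2660103.
JDN 2660103 < JDN 2660104, so the second date is earlier.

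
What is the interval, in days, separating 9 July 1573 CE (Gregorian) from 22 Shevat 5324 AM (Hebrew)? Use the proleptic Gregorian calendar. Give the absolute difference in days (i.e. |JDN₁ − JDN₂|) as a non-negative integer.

3432

JDN of the first date = 2295776.
JDN of the second date = 2292344.
|2292344 − 2295776| = 3432.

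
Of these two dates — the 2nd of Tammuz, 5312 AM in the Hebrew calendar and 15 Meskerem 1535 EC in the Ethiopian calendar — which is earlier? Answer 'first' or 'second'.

First date → JDN 2288101; second date → JDN 2284528.
JDN 2284528 < JDN 2288101, so the second date is earlier.

second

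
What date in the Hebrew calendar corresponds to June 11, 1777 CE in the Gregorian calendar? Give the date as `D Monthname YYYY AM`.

Julian Day Number of the source date = 2370258.
Converting JDN 2370258 to the Hebrew calendar gives 6 Sivan 5537 AM.

6 Sivan 5537 AM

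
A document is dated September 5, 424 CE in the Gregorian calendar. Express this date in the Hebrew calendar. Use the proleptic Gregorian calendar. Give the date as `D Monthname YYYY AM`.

23 Elul 4184 AM

Both dates share Julian Day Number 1876171; in the Hebrew calendar that is 23 Elul 4184 AM.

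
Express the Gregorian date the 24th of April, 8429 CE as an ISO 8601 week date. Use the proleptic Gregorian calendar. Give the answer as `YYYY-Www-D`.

8429-W17-2

The weekday is Tuesday (ISO weekday 2).
That Tuesday belongs to ISO week 17 of ISO year 8429.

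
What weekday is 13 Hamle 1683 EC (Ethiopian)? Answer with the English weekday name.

This is JDN 2338883 (17 July 1691 Gregorian).
2338883 ≡ 1 (mod 7); counting from Monday = 0 gives Tuesday.

Tuesday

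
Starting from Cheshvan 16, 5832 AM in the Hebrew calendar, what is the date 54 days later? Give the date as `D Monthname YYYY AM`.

10 Tevet 5832 AM

Counting 54 days forward from JDN 2477789 reaches JDN 2477843, which is 10 Tevet 5832 AM.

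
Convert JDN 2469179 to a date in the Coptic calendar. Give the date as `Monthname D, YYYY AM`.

Parmouti 4, 1764 AM

The Gregorian equivalent of JDN 2469179 is 12 April 2048.
In the Coptic calendar that day is Parmouti 4, 1764 AM.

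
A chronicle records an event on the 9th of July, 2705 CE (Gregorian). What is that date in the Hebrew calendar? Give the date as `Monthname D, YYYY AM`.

Tammuz 25, 6465 AM

Both dates share Julian Day Number 2709230; in the Hebrew calendar that is 25 Tammuz 6465 AM.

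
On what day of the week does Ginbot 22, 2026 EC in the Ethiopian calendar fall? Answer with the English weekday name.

Equivalently 30 May 2034 Gregorian, JDN 2464113.
JDN 2464113 mod 7 = 1, and JDN 0 was a Monday, so this is a Tuesday.

Tuesday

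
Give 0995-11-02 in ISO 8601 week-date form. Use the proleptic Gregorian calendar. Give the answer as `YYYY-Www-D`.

0995-W45-1

The weekday is Monday (ISO weekday 1).
That Monday belongs to ISO week 45 of ISO year 995.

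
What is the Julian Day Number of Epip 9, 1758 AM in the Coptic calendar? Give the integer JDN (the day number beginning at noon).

Equivalently 16 July 2042 (Gregorian).
JDN 2299161 is 15 October 1582 CE (Gregorian); the target day is +167921 days from there, so JDN = 2467082.

2467082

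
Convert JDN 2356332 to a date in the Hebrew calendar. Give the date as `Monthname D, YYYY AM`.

JDN 2356332 is 26 April 1739 in the Gregorian calendar.
In the Hebrew calendar that day is Nisan 18, 5499 AM.

Nisan 18, 5499 AM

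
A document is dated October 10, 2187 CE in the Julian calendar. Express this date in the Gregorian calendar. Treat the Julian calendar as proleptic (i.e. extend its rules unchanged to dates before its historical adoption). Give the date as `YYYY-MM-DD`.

2187-10-24

At this point the Julian calendar is 14 days behind the Gregorian.
10 October 2187 Julian + 14 days → 24 October 2187 Gregorian.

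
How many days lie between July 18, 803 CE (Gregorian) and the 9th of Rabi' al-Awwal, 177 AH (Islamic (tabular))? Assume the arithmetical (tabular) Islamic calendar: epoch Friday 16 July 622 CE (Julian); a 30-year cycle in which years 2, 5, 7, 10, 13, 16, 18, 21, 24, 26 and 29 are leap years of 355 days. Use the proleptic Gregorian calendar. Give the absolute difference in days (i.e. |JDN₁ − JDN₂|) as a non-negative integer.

3672

JDN of the first date = 2014548.
JDN of the second date = 2010876.
|2010876 − 2014548| = 3672.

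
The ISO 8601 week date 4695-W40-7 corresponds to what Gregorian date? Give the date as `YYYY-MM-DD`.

4695-10-06

ISO week 1 of 4695 is the week containing the first Thursday of 4695.
Week 40, day 7 (Sunday) lands on 4695-10-06.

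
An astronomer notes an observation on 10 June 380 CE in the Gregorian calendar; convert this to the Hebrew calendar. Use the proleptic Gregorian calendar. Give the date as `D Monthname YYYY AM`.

Both dates share Julian Day Number 1860013; in the Hebrew calendar that is 19 Sivan 4140 AM.

19 Sivan 4140 AM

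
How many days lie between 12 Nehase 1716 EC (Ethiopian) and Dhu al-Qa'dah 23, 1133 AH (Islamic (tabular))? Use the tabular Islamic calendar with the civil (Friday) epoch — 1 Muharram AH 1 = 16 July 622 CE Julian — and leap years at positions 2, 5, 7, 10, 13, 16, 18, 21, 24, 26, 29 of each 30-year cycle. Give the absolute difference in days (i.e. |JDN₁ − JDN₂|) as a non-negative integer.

1066

First date → JDN 2350966; second date → JDN 2349900.
The interval is |2350966 − 2349900| = 1066 days.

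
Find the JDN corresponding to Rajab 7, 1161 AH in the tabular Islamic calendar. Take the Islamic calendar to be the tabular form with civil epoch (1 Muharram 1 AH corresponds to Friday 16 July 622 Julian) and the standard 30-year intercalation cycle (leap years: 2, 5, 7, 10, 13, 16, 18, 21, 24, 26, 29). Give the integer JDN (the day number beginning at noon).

2359688

In the Gregorian calendar the same day is 3 July 1748.
JDN 2299161 is 15 October 1582 CE (Gregorian); the target day is +60527 days from there, so JDN = 2359688.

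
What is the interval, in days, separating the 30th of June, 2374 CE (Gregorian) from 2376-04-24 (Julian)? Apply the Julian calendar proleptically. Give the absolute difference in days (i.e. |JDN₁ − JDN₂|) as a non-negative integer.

680

JDN of the first date = 2588326.
JDN of the second date = 2589006.
|2589006 − 2588326| = 680.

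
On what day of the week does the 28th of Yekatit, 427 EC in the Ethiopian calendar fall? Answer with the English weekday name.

Friday

In the proleptic Gregorian calendar this is 23 February 435 (JDN 1879994).
Since JDN mod 7 = 4 (0 = Monday), the day is Friday.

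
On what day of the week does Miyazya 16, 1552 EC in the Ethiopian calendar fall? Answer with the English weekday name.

This is JDN 2290949 (21 April 1560 Gregorian).
Since JDN mod 7 = 3 (0 = Monday), the day is Thursday.

Thursday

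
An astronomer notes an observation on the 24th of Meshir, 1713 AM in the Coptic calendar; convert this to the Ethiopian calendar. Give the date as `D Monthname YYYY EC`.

24 Yekatit 1989 EC

The source date corresponds to 3 March 1997 in the Gregorian calendar (JDN 2450511).
That day falls on 24 Yekatit 1989 EC in the Ethiopian calendar.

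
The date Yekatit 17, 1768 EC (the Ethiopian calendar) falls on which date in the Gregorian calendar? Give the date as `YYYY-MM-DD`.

Both dates share Julian Day Number 2369784; in the Gregorian calendar that is 23 February 1776 CE.

1776-02-23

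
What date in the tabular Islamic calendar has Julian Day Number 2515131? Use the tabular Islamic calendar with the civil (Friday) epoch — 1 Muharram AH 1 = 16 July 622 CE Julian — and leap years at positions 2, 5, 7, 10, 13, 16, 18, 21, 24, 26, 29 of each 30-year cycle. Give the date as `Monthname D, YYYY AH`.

The Gregorian equivalent of JDN 2515131 is 3 February 2174.
In the tabular Islamic calendar that day is Rabi' al-Awwal 1, 1600 AH.

Rabi' al-Awwal 1, 1600 AH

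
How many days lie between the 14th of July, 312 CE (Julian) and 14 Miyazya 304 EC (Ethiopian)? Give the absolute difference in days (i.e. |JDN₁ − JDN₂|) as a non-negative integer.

JDN of the first date = 1835211.
JDN of the second date = 1835115.
|1835115 − 1835211| = 96.

96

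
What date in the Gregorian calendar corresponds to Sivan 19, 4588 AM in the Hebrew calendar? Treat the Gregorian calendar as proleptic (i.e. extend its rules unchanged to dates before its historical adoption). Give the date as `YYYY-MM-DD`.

0828-06-10

Both dates share Julian Day Number 2023642; in the Gregorian calendar that is 10 June 828 CE.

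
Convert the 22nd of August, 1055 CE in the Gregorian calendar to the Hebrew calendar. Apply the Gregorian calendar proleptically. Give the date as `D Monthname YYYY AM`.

Julian Day Number of the source date = 2106624.
Converting JDN 2106624 to the Hebrew calendar gives 20 Av 4815 AM.

20 Av 4815 AM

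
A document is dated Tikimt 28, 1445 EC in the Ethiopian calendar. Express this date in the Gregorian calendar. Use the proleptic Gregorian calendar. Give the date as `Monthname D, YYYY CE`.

November 3, 1452 CE

Julian Day Number of the source date = 2251699.
Converting JDN 2251699 to the Gregorian calendar gives 3 November 1452 CE.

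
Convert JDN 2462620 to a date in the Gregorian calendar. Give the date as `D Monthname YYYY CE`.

28 April 2030 CE

JDN 2451545 is 1 Jan 2000; 2462620 is +11075 days from there.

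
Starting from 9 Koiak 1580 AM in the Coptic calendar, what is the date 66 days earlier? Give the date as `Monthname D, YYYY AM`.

Paopi 3, 1580 AM

JDN of 9 Koiak 1580 AM = 2401858.
2401858 − 66 = 2401792.
JDN 2401792 in the Coptic calendar is Paopi 3, 1580 AM.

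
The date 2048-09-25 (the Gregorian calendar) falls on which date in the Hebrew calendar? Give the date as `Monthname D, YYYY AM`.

Tishrei 18, 5809 AM

Julian Day Number of the source date = 2469345.
Converting JDN 2469345 to the Hebrew calendar gives 18 Tishrei 5809 AM.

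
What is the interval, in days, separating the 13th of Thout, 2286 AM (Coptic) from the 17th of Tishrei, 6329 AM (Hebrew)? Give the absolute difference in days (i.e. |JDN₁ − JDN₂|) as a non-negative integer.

352

First date → JDN 2659638; second date → JDN 2659286.
The interval is |2659638 − 2659286| = 352 days.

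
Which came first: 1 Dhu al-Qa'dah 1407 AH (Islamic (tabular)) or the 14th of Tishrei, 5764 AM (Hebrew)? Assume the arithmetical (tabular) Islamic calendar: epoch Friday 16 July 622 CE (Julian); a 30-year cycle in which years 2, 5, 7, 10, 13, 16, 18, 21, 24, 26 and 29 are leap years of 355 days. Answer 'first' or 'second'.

first

Converting both to JDN: 2446975 vs 2452923; the smaller is the first.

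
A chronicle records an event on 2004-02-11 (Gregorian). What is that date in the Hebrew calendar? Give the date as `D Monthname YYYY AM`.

19 Shevat 5764 AM

Both dates share Julian Day Number 2453047; in the Hebrew calendar that is 19 Shevat 5764 AM.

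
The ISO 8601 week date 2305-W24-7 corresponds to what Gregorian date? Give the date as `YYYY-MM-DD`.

ISO week 1 of 2305 is the week containing the first Thursday of 2305.
Week 24, day 7 (Sunday) lands on 2305-06-18.

2305-06-18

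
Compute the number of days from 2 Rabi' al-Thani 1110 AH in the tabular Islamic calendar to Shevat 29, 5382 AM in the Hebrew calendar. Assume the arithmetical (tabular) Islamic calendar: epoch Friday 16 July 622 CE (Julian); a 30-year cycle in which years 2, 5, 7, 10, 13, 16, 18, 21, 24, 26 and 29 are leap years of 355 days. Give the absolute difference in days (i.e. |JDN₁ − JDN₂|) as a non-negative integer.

JDN of the first date = 2341523.
JDN of the second date = 2313523.
|2313523 − 2341523| = 28000.

28000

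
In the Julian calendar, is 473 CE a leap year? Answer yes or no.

473 mod 4 = 1, so it is a common year in the Julian calendar.

no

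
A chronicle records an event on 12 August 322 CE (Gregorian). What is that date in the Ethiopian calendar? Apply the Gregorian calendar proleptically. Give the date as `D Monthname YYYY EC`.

Both dates share Julian Day Number 1838891; in the Ethiopian calendar that is 18 Nehase 314 EC.

18 Nehase 314 EC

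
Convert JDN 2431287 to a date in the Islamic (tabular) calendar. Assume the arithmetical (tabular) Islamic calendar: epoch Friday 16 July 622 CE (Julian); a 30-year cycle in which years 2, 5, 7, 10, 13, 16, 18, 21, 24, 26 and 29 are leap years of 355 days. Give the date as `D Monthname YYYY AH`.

JDN 2431287 is 15 July 1944 in the Gregorian calendar.
In the tabular Islamic calendar that day is 24 Rajab 1363 AH.

24 Rajab 1363 AH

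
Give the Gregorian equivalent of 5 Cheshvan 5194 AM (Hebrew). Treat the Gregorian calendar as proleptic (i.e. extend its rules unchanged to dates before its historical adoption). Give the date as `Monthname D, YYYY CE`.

October 28, 1433 CE

Julian Day Number of the source date = 2244753.
Converting JDN 2244753 to the Gregorian calendar gives 28 October 1433 CE.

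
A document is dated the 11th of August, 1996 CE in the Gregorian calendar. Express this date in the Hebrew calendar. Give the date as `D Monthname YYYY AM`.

Both dates share Julian Day Number 2450307; in the Hebrew calendar that is 26 Av 5756 AM.

26 Av 5756 AM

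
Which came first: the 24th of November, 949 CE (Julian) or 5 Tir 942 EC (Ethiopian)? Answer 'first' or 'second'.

Converting both to JDN: 2068008 vs 2068045; the smaller is the first.

first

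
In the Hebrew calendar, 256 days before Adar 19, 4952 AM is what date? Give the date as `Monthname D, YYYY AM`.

The starting date is JDN 2156501; 2156501 − 256 = 2156245.
JDN 2156245 corresponds to Sivan 30, 4951 AM.

Sivan 30, 4951 AM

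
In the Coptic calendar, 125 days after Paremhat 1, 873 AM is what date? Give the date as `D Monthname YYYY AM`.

The starting date is JDN 2143708; 2143708 + 125 = 2143833.
JDN 2143833 corresponds to 6 Epip 873 AM.

6 Epip 873 AM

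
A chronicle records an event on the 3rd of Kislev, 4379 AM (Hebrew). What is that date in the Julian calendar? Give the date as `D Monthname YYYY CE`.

The source date corresponds to 29 November 618 in the proleptic Gregorian calendar (JDN 1947112).
That day falls on 26 November 618 CE in the Julian calendar.

26 November 618 CE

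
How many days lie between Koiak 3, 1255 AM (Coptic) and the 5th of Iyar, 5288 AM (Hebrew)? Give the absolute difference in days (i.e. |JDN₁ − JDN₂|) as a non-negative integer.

First date → JDN 2283145; second date → JDN 2279274.
The interval is |2283145 − 2279274| = 3871 days.

3871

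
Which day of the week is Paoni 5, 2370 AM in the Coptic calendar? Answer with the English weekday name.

In the Gregorian calendar this is 17 June 2654 (JDN 2690581).
2690581 ≡ 5 (mod 7); counting from Monday = 0 gives Saturday.

Saturday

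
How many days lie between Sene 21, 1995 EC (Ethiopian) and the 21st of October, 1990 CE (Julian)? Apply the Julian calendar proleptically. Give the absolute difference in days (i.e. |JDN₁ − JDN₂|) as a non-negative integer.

JDN of the first date = 2452819.
JDN of the second date = 2448199.
|2448199 − 2452819| = 4620.

4620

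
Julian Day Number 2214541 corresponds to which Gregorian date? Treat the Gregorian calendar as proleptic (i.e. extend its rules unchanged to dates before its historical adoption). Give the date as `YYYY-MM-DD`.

1351-02-08

JDN 2451545 is 1 Jan 2000; 2214541 is −237004 days from there.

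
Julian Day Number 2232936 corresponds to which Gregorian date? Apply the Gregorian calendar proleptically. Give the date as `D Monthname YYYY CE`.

21 June 1401 CE

JDN 2451545 is 1 Jan 2000; 2232936 is −218609 days from there.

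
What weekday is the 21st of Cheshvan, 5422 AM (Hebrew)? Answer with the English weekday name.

In the Gregorian calendar this is 13 November 1661 (JDN 2328045).
JDN 2328045 mod 7 = 6, and JDN 0 was a Monday, so this is a Sunday.

Sunday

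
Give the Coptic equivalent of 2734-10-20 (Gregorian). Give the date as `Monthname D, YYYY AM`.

Both dates share Julian Day Number 2719925; in the Coptic calendar that is 4 Paopi 2451 AM.

Paopi 4, 2451 AM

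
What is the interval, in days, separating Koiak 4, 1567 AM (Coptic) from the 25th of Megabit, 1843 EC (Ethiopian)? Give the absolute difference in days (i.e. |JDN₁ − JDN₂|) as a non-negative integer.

111

JDN of the first date = 2397104.
JDN of the second date = 2397215.
|2397215 − 2397104| = 111.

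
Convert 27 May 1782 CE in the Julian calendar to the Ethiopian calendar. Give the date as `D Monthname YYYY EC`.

2 Sene 1774 EC

Both dates share Julian Day Number 2372080; in the Ethiopian calendar that is 2 Sene 1774 EC.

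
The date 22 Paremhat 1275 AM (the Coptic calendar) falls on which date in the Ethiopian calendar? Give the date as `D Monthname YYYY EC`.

Julian Day Number of the source date = 2290559.
Converting JDN 2290559 to the Ethiopian calendar gives 22 Megabit 1551 EC.

22 Megabit 1551 EC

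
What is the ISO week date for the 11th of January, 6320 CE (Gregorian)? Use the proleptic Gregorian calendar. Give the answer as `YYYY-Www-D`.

6320-W02-7

The weekday is Sunday (ISO weekday 7).
That Sunday belongs to ISO week 2 of ISO year 6320.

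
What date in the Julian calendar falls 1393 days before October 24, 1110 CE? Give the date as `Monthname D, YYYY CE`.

JDN of October 24, 1110 CE = 2126782.
2126782 − 1393 = 2125389.
JDN 2125389 in the Julian calendar is December 31, 1106 CE.

December 31, 1106 CE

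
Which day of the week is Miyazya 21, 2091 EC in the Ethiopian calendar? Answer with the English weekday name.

Wednesday

Equivalently 29 April 2099 Gregorian, JDN 2487823.
2487823 ≡ 2 (mod 7); counting from Monday = 0 gives Wednesday.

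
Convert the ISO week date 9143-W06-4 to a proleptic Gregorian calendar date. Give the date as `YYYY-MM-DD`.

ISO week 1 of 9143 is the week containing the first Thursday of 9143.
Week 6, day 4 (Thursday) lands on 9143-02-11.

9143-02-11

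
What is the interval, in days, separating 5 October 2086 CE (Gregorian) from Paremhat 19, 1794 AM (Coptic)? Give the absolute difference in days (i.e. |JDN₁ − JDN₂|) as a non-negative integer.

3113

First date → JDN 2483234; second date → JDN 2480121.
The interval is |2483234 − 2480121| = 3113 days.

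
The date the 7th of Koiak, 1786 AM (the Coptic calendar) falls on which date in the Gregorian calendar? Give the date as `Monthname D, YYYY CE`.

December 16, 2069 CE

Both dates share Julian Day Number 2477097; in the Gregorian calendar that is 16 December 2069 CE.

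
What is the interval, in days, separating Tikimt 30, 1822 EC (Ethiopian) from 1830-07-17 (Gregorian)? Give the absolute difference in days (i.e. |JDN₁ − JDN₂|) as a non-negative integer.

First date → JDN 2389400; second date → JDN 2389651.
The interval is |2389400 − 2389651| = 251 days.

251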